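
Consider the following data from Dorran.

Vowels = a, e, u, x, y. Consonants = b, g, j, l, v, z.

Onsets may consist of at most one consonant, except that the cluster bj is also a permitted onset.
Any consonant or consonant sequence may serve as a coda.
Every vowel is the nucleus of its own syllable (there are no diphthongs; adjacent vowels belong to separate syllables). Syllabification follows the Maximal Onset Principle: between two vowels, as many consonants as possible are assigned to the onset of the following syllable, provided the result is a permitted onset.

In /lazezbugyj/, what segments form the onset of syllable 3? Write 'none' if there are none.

b

Vowels present: a, e, u, y; each is a nucleus, giving 4 syllables.
/a…e/ gap (V1→V2): /z/ → onset of the next syllable (single consonants are always licit onsets).
/e…u/ gap (V2→V3): /zb/ splits as /z/ + /b/ (/b/ is the longest suffix that is a licit onset).
/u…y/ gap (V3→V4): /g/ is a single consonant, so it becomes the next onset.
Putting it together: la.zez.bu.gyj.
Syllable 3 is /bu/: onset /b/, nucleus /u/, coda ∅.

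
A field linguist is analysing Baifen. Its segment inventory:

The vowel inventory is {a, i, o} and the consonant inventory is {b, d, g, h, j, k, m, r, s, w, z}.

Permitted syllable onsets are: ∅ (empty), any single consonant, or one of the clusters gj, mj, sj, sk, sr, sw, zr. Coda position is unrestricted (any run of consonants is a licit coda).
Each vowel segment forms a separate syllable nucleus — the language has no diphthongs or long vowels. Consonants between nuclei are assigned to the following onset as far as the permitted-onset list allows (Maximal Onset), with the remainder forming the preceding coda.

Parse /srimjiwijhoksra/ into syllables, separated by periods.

sri.mji.wij.hok.sra

Nuclei (vowels): i, i, i, o, a → 5 syllables.
V1 /i/ – V2 /i/: cluster /mj/ — /mj/ is itself a permitted onset, so the whole cluster goes right; preceding coda = ∅.
V2 /i/ – V3 /i/: /w/ → onset of the next syllable (single consonants are always licit onsets).
V3 /i/ – V4 /o/: /jh/ splits as /j/ + /h/ (/h/ is the longest suffix that is a licit onset).
V4 /o/ – V5 /a/: /ksr/; trying suffixes from longest down, /sr/ is the first permitted one, so coda /k/ | onset /sr/.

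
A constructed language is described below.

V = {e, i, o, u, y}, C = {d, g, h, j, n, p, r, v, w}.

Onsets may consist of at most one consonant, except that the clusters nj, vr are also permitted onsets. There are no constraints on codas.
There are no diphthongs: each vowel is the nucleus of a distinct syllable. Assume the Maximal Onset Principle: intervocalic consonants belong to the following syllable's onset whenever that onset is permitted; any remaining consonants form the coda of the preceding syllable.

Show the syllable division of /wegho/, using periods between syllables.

The vowels are e, o — 2 nuclei, so 2 syllables.
/e…o/ gap (V1→V2): cluster /gh/ — the longest permitted-onset suffix is /h/; onset = /h/, preceding coda = /g/.

weg.ho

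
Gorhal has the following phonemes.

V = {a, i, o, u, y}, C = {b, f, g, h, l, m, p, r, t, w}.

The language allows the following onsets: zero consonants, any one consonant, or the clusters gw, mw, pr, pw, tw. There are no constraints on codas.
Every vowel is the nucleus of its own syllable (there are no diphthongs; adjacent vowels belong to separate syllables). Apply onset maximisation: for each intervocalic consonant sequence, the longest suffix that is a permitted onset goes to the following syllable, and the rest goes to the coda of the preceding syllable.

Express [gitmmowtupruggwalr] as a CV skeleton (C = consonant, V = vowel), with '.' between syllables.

The vowels are i, o, u, u, a — 5 nuclei, so 5 syllables.
V1 /i/ – V2 /o/: /tmm/; trying suffixes from longest down, /m/ is the first permitted one, so coda /tm/ | onset /m/.
V2 /o/ – V3 /u/: /wt/ splits as /w/ + /t/ (/t/ is the longest suffix that is a licit onset).
V3 /u/ – V4 /u/: cluster /pr/ — /pr/ is itself a permitted onset, so the whole cluster goes right; preceding coda = ∅.
V4 /u/ – V5 /a/: /ggw/ splits as /g/ + /gw/ (/gw/ is the longest suffix that is a licit onset).
Putting it together: gitm.mow.tu.prug.gwalr.
Mapping each syllable to C/V: /gitm/ → CVCC, /mow/ → CVC, /tu/ → CV, /prug/ → CCVC, /gwalr/ → CCVCC.

CVCC.CVC.CV.CCVC.CCVCC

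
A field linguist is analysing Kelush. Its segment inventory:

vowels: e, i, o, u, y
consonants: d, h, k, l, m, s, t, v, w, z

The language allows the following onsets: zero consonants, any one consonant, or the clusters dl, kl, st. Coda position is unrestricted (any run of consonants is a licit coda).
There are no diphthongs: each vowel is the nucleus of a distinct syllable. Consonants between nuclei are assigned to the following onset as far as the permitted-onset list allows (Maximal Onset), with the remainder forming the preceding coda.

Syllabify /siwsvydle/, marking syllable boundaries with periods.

Vowels present: i, y, e; each is a nucleus, giving 3 syllables.
Between /i/ (V1) and /y/ (V2): cluster /wsv/ — the longest permitted-onset suffix is /v/; onset = /v/, preceding coda = /ws/.
Between /y/ (V2) and /e/ (V3): /dl/ — entire cluster is a permitted onset → onset /dl/, coda ∅.

siws.vy.dle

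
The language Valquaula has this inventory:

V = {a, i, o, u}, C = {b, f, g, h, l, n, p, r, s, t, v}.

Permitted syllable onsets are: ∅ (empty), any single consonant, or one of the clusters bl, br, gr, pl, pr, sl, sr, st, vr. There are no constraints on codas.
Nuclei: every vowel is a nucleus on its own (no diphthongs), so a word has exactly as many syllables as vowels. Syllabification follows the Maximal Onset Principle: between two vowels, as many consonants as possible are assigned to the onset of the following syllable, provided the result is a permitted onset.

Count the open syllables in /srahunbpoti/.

Vowels present: a, u, o, i; each is a nucleus, giving 4 syllables.
V1 /a/ – V2 /u/: /h/ → onset of the next syllable (single consonants are always licit onsets).
V2 /u/ – V3 /o/: cluster /nbp/ — the longest permitted-onset suffix is /p/; onset = /p/, preceding coda = /nb/.
V3 /o/ – V4 /i/: /t/ is a single consonant, so it becomes the next onset.
Result: sra.hunb.po.ti.
Classifying each syllable: /sra/ (open), /hunb/ (closed), /po/ (open), /ti/ (open).
Open syllables: 3.

3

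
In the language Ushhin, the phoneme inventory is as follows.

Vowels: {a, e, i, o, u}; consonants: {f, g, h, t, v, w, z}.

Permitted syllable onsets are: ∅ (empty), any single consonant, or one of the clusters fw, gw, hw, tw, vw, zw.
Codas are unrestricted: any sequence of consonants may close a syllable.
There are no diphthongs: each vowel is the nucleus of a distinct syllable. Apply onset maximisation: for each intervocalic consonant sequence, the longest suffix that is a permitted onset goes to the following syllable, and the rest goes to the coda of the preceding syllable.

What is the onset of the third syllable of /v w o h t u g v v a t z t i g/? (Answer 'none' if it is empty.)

Vowels present: o, u, a, i; each is a nucleus, giving 4 syllables.
/o…u/ gap (V1→V2): /ht/; trying suffixes from longest down, /t/ is the first permitted one, so coda /h/ | onset /t/.
/u…a/ gap (V2→V3): /gvv/; trying suffixes from longest down, /v/ is the first permitted one, so coda /gv/ | onset /v/.
/a…i/ gap (V3→V4): /tzt/; trying suffixes from longest down, /t/ is the first permitted one, so coda /tz/ | onset /t/.
Syllabification: vwoh.tugv.vatz.tig.
Syllable 3 is /vatz/: onset /v/, nucleus /a/, coda /tz/.

v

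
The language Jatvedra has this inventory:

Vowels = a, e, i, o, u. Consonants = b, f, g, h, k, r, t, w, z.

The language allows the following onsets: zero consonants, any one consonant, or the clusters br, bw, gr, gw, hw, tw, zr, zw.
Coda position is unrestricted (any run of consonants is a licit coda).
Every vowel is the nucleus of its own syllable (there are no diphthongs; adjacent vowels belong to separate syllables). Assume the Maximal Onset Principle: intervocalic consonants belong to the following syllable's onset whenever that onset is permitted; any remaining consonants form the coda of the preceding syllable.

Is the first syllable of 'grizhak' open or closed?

The vowels are i, a — 2 nuclei, so 2 syllables.
/i…a/ gap (V1→V2): /zh/ splits as /z/ + /h/ (/h/ is the longest suffix that is a licit onset).
Syllabification: griz.hak.
Syllable 1 is /griz/ with coda /z/, so it is closed.

closed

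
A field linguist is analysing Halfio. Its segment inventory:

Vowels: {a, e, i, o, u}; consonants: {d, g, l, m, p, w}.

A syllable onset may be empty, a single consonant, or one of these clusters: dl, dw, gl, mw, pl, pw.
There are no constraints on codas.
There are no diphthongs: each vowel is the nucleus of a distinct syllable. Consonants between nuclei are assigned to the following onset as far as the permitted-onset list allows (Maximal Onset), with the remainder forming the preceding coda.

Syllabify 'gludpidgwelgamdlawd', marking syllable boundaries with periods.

The vowels are u, i, e, a, a — 5 nuclei, so 5 syllables.
Between /u/ (V1) and /i/ (V2): /dp/ — longest licit onset from the right is /p/, leaving /d/ as coda.
Between /i/ (V2) and /e/ (V3): /dgw/; trying suffixes from longest down, /w/ is the first permitted one, so coda /dg/ | onset /w/.
Between /e/ (V3) and /a/ (V4): cluster /lg/ — the longest permitted-onset suffix is /g/; onset = /g/, preceding coda = /l/.
Between /a/ (V4) and /a/ (V5): /mdl/ — longest licit onset from the right is /dl/, leaving /m/ as coda.

glud.pidg.wel.gam.dlawd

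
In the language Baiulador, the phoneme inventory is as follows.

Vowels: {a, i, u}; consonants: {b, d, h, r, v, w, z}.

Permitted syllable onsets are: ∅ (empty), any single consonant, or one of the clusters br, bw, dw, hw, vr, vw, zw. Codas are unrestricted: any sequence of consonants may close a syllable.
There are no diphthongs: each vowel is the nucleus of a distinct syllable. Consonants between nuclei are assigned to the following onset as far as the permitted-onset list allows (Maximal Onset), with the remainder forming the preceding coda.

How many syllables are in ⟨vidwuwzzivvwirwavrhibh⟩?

Vowels present: i, u, i, i, a, i; each is a nucleus, giving 6 syllables.

6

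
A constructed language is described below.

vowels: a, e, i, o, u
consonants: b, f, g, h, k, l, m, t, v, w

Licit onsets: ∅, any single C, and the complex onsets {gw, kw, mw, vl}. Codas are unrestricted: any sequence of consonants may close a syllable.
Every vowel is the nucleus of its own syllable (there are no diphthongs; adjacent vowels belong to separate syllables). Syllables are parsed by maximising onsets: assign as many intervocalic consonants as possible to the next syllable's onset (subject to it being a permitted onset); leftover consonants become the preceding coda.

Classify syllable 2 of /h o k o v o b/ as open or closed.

Nuclei (vowels): o, o, o → 3 syllables.
/o…o/ gap (V1→V2): just /k/ — single C goes to the following onset.
/o…o/ gap (V2→V3): just /v/ — single C goes to the following onset.
Putting it together: ho.ko.vob.
Syllable 2 is /ko/; it ends in its nucleus with no coda, so it is open.

open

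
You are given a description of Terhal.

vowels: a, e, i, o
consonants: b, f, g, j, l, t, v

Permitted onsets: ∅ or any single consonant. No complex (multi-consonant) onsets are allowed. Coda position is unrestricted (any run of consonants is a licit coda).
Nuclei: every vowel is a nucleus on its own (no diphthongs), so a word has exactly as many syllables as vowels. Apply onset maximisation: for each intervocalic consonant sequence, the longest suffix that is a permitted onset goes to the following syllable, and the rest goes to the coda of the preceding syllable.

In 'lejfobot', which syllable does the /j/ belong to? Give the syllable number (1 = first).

1

Vowels present: e, o, o; each is a nucleus, giving 3 syllables.
/e…o/ gap (V1→V2): cluster /jf/ — the longest permitted-onset suffix is /f/; onset = /f/, preceding coda = /j/.
/o…o/ gap (V2→V3): /b/ is a single consonant, so it becomes the next onset.
Result: lej.fo.bot.
The /j/ is in the coda of syllable 1 (/lej/).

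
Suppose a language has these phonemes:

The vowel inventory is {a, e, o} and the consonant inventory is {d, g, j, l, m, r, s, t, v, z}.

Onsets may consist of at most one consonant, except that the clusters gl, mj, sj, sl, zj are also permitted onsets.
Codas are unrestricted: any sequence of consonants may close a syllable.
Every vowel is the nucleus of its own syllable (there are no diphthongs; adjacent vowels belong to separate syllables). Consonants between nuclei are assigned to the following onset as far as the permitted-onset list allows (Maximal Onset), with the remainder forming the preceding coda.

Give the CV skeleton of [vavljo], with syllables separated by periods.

Nuclei (vowels): a, o → 2 syllables.
/a…o/ gap (V1→V2): cluster /vlj/ — the longest permitted-onset suffix is /j/; onset = /j/, preceding coda = /vl/.
So the parse is vavl.jo.
Mapping each syllable to C/V: /vavl/ → CVCC, /jo/ → CV.

CVCC.CV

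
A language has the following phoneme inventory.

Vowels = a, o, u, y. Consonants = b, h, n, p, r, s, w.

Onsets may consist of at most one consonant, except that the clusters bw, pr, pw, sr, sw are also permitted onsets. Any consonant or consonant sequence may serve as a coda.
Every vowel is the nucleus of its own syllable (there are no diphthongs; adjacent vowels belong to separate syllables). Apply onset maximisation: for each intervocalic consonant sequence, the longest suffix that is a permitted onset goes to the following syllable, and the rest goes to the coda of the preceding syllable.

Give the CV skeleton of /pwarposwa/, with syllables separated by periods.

CCVC.CV.CCV

Nuclei (vowels): a, o, a → 3 syllables.
σ1/σ2 boundary: /rp/; trying suffixes from longest down, /p/ is the first permitted one, so coda /r/ | onset /p/.
σ2/σ3 boundary: cluster /sw/ — /sw/ is itself a permitted onset, so the whole cluster goes right; preceding coda = ∅.
So the parse is pwar.po.swa.
Mapping each syllable to C/V: /pwar/ → CCVC, /po/ → CV, /swa/ → CCV.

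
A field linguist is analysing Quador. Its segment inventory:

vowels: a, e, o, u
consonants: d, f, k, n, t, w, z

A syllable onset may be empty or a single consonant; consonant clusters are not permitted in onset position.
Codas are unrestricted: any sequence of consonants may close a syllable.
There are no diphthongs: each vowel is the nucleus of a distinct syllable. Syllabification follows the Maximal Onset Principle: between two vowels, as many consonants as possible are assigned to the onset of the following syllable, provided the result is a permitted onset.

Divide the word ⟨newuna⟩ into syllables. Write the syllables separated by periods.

ne.wu.na

Nuclei (vowels): e, u, a → 3 syllables.
/e…u/ gap (V1→V2): /w/ → onset of the next syllable (single consonants are always licit onsets).
/u…a/ gap (V2→V3): just /n/ — single C goes to the following onset.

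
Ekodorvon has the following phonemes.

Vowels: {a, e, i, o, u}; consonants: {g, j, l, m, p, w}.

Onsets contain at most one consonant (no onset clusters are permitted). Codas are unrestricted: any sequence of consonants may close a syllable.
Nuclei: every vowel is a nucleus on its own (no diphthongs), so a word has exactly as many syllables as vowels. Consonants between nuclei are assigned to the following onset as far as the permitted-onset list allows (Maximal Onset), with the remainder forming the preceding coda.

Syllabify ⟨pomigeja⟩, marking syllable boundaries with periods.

po.mi.ge.ja

The vowels are o, i, e, a — 4 nuclei, so 4 syllables.
Between /o/ (V1) and /i/ (V2): /m/ → onset of the next syllable (single consonants are always licit onsets).
Between /i/ (V2) and /e/ (V3): just /g/ — single C goes to the following onset.
Between /e/ (V3) and /a/ (V4): /j/ → onset of the next syllable (single consonants are always licit onsets).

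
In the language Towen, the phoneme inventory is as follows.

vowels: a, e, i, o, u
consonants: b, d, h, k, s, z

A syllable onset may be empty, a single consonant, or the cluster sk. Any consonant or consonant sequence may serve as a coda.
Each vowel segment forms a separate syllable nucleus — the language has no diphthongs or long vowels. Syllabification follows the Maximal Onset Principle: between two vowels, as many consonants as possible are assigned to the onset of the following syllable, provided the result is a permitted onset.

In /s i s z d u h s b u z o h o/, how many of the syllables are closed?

2

Nuclei (vowels): i, u, u, o, o → 5 syllables.
/i…u/ gap (V1→V2): cluster /szd/ — the longest permitted-onset suffix is /d/; onset = /d/, preceding coda = /sz/.
/u…u/ gap (V2→V3): cluster /hsb/ — the longest permitted-onset suffix is /b/; onset = /b/, preceding coda = /hs/.
/u…o/ gap (V3→V4): /z/ is a single consonant, so it becomes the next onset.
/o…o/ gap (V4→V5): /h/ is a single consonant, so it becomes the next onset.
So the parse is sisz.duhs.bu.zo.ho.
Classifying each syllable: /sisz/ (closed), /duhs/ (closed), /bu/ (open), /zo/ (open), /ho/ (open).
Closed syllables: 2.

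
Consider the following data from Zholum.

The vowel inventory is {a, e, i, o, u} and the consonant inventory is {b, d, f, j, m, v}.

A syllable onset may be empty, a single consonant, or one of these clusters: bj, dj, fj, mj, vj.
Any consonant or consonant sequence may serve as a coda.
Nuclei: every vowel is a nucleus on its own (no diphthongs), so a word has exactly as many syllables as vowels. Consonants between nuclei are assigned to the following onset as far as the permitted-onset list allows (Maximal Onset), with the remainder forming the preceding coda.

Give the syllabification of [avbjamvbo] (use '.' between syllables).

Vowels present: a, a, o; each is a nucleus, giving 3 syllables.
Between /a/ (V1) and /a/ (V2): /vbj/ — longest licit onset from the right is /bj/, leaving /v/ as coda.
Between /a/ (V2) and /o/ (V3): cluster /mvb/ — the longest permitted-onset suffix is /b/; onset = /b/, preceding coda = /mv/.

av.bjamv.bo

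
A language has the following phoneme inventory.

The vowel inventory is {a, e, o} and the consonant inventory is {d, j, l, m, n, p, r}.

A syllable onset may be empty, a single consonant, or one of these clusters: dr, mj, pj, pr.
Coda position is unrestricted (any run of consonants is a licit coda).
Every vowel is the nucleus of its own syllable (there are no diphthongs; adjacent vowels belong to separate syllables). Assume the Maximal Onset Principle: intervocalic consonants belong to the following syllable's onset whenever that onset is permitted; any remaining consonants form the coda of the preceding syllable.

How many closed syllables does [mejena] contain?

Nuclei (vowels): e, e, a → 3 syllables.
/e…e/ gap (V1→V2): /j/ is a single consonant, so it becomes the next onset.
/e…a/ gap (V2→V3): /n/ → onset of the next syllable (single consonants are always licit onsets).
So the parse is me.je.na.
Classifying each syllable: /me/ (open), /je/ (open), /na/ (open).
Closed syllables: 0.

0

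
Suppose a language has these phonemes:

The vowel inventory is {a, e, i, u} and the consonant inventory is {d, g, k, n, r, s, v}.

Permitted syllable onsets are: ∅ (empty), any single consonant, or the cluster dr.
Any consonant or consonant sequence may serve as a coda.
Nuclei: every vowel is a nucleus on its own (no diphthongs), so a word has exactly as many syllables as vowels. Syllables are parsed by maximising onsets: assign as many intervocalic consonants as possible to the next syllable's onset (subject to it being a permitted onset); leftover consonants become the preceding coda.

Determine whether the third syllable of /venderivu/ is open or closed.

open

Nuclei (vowels): e, e, i, u → 4 syllables.
σ1/σ2 boundary: cluster /nd/ — the longest permitted-onset suffix is /d/; onset = /d/, preceding coda = /n/.
σ2/σ3 boundary: /r/ is a single consonant, so it becomes the next onset.
σ3/σ4 boundary: just /v/ — single C goes to the following onset.
Syllabification: ven.de.ri.vu.
Syllable 3 is /ri/; it ends in its nucleus with no coda, so it is open.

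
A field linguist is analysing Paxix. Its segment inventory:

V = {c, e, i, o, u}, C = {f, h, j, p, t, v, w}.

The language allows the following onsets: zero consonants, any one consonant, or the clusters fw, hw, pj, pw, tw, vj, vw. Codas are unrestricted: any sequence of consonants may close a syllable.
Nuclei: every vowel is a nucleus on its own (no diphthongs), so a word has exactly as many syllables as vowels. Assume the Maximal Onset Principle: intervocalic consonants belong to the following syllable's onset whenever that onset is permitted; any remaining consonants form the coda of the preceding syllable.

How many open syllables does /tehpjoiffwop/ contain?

Nuclei (vowels): e, o, i, o → 4 syllables.
σ1/σ2 boundary: /hpj/; trying suffixes from longest down, /pj/ is the first permitted one, so coda /h/ | onset /pj/.
σ2/σ3 boundary: nothing intervenes; syllable break is V.V.
σ3/σ4 boundary: /ffw/; trying suffixes from longest down, /fw/ is the first permitted one, so coda /f/ | onset /fw/.
Result: teh.pjo.if.fwop.
Classifying each syllable: /teh/ (closed), /pjo/ (open), /if/ (closed), /fwop/ (closed).
Open syllables: 1.

1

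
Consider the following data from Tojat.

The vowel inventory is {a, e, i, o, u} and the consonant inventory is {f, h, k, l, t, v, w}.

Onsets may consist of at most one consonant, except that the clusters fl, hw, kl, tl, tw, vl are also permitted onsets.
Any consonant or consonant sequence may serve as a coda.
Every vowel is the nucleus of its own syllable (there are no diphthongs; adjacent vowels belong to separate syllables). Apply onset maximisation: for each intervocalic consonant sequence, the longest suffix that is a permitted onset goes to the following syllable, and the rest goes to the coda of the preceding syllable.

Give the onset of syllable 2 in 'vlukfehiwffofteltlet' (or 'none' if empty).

Vowels present: u, e, i, o, e, e; each is a nucleus, giving 6 syllables.
Between /u/ (V1) and /e/ (V2): cluster /kf/ — the longest permitted-onset suffix is /f/; onset = /f/, preceding coda = /k/.
Between /e/ (V2) and /i/ (V3): /h/ is a single consonant, so it becomes the next onset.
Between /i/ (V3) and /o/ (V4): cluster /wff/ — the longest permitted-onset suffix is /f/; onset = /f/, preceding coda = /wf/.
Between /o/ (V4) and /e/ (V5): /ft/ splits as /f/ + /t/ (/t/ is the longest suffix that is a licit onset).
Between /e/ (V5) and /e/ (V6): /ltl/ — longest licit onset from the right is /tl/, leaving /l/ as coda.
Result: vluk.fe.hiwf.fof.tel.tlet.
Syllable 2 is /fe/: onset /f/, nucleus /e/, coda ∅.

f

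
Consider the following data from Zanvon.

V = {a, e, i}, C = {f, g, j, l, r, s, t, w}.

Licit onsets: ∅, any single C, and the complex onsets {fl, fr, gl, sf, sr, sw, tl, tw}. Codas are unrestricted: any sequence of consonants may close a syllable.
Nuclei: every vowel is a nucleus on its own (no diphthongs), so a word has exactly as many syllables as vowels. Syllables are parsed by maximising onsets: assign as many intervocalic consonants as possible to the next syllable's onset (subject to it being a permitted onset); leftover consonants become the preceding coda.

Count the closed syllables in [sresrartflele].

Vowels present: e, a, e, e; each is a nucleus, giving 4 syllables.
σ1/σ2 boundary: /sr/ — entire cluster is a permitted onset → onset /sr/, coda ∅.
σ2/σ3 boundary: cluster /rtfl/ — the longest permitted-onset suffix is /fl/; onset = /fl/, preceding coda = /rt/.
σ3/σ4 boundary: /l/ is a single consonant, so it becomes the next onset.
Putting it together: sre.srart.fle.le.
Classifying each syllable: /sre/ (open), /srart/ (closed), /fle/ (open), /le/ (open).
Closed syllables: 1.

1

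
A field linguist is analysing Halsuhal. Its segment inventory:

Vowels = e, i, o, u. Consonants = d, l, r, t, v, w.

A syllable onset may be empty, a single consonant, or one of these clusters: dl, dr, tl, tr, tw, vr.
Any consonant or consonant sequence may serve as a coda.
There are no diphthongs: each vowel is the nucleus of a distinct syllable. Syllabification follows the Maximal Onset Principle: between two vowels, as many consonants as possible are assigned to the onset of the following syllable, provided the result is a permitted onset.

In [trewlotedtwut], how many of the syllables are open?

Nuclei (vowels): e, o, e, u → 4 syllables.
Between /e/ (V1) and /o/ (V2): cluster /wl/ — the longest permitted-onset suffix is /l/; onset = /l/, preceding coda = /w/.
Between /o/ (V2) and /e/ (V3): /t/ is a single consonant, so it becomes the next onset.
Between /e/ (V3) and /u/ (V4): /dtw/ — longest licit onset from the right is /tw/, leaving /d/ as coda.
Putting it together: trew.lo.ted.twut.
Classifying each syllable: /trew/ (closed), /lo/ (open), /ted/ (closed), /twut/ (closed).
Open syllables: 1.

1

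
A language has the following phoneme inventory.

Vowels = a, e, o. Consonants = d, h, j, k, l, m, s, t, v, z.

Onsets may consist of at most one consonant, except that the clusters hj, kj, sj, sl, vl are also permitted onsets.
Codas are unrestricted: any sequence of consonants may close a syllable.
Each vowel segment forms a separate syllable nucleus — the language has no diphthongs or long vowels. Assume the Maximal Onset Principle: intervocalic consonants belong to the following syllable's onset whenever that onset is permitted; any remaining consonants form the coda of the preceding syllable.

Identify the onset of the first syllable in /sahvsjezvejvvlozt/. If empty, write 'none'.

s

Vowels present: a, e, e, o; each is a nucleus, giving 4 syllables.
/a…e/ gap (V1→V2): /hvsj/; trying suffixes from longest down, /sj/ is the first permitted one, so coda /hv/ | onset /sj/.
/e…e/ gap (V2→V3): /zv/ splits as /z/ + /v/ (/v/ is the longest suffix that is a licit onset).
/e…o/ gap (V3→V4): /jvvl/; trying suffixes from longest down, /vl/ is the first permitted one, so coda /jv/ | onset /vl/.
Result: sahv.sjez.vejv.vlozt.
Syllable 1 is /sahv/: onset /s/, nucleus /a/, coda /hv/.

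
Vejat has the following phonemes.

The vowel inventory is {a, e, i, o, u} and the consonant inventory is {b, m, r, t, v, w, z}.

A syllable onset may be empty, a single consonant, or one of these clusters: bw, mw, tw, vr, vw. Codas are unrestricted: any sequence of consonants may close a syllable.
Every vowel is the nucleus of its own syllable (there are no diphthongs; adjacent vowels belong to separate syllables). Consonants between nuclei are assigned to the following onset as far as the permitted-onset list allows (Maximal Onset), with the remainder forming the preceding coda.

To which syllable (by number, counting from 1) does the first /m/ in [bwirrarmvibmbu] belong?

2

Nuclei (vowels): i, a, i, u → 4 syllables.
V1 /i/ – V2 /a/: /rr/ splits as /r/ + /r/ (/r/ is the longest suffix that is a licit onset).
V2 /a/ – V3 /i/: /rmv/; trying suffixes from longest down, /v/ is the first permitted one, so coda /rm/ | onset /v/.
V3 /i/ – V4 /u/: /bmb/ — longest licit onset from the right is /b/, leaving /bm/ as coda.
Result: bwir.rarm.vibm.bu.
The first /m/ is in the coda of syllable 2 (/rarm/).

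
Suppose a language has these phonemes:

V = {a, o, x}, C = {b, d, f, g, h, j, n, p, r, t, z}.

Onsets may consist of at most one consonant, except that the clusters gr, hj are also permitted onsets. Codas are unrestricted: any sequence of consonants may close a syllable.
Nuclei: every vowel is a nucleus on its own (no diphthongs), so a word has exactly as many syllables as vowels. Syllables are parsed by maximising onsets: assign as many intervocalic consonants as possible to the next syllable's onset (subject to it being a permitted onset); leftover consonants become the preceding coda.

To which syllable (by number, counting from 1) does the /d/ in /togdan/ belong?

The vowels are o, a — 2 nuclei, so 2 syllables.
/o…a/ gap (V1→V2): /gd/ — longest licit onset from the right is /d/, leaving /g/ as coda.
Putting it together: tog.dan.
The /d/ is in the onset of syllable 2 (/dan/).

2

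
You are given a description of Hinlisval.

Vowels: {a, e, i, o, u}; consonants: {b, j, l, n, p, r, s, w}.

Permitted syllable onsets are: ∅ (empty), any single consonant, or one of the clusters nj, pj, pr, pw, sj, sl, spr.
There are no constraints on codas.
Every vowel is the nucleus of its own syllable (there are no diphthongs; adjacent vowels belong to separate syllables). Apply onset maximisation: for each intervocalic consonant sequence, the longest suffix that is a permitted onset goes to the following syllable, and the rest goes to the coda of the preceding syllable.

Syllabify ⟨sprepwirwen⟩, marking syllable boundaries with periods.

spre.pwir.wen

Nuclei (vowels): e, i, e → 3 syllables.
σ1/σ2 boundary: cluster /pw/ — /pw/ is itself a permitted onset, so the whole cluster goes right; preceding coda = ∅.
σ2/σ3 boundary: cluster /rw/ — the longest permitted-onset suffix is /w/; onset = /w/, preceding coda = /r/.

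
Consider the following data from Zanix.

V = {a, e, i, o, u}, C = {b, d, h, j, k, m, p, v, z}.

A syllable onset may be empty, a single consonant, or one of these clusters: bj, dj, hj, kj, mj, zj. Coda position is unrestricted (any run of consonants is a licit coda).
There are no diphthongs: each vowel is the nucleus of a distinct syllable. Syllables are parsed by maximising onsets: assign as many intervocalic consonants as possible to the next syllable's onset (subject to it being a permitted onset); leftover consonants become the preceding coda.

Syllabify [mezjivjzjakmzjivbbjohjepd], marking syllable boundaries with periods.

me.zjivj.zjakm.zjivb.bjo.hjepd

Nuclei (vowels): e, i, a, i, o, e → 6 syllables.
/e…i/ gap (V1→V2): /zj/ is a licit onset in full, so it all attaches to the next syllable.
/i…a/ gap (V2→V3): /vjzj/ — longest licit onset from the right is /zj/, leaving /vj/ as coda.
/a…i/ gap (V3→V4): cluster /kmzj/ — the longest permitted-onset suffix is /zj/; onset = /zj/, preceding coda = /km/.
/i…o/ gap (V4→V5): /vbbj/; trying suffixes from longest down, /bj/ is the first permitted one, so coda /vb/ | onset /bj/.
/o…e/ gap (V5→V6): cluster /hj/ — /hj/ is itself a permitted onset, so the whole cluster goes right; preceding coda = ∅.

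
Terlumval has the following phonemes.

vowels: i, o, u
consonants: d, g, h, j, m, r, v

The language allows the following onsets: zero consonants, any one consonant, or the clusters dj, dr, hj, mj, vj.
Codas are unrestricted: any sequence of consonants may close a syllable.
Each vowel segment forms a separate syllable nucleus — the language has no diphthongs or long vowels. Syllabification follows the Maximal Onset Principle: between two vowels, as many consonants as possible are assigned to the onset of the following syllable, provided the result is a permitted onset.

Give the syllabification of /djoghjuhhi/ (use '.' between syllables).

Vowels present: o, u, i; each is a nucleus, giving 3 syllables.
σ1/σ2 boundary: /ghj/ — longest licit onset from the right is /hj/, leaving /g/ as coda.
σ2/σ3 boundary: /hh/ splits as /h/ + /h/ (/h/ is the longest suffix that is a licit onset).

djog.hjuh.hi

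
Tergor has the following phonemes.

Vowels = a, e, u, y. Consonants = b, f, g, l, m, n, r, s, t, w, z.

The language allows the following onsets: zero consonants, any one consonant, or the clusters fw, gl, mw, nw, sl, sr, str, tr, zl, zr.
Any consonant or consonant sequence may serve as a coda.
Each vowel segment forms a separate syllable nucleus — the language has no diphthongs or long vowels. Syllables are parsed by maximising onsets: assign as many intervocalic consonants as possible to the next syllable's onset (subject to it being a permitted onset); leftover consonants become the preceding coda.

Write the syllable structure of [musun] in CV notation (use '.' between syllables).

CV.CVC

The vowels are u, u — 2 nuclei, so 2 syllables.
Between /u/ (V1) and /u/ (V2): just /s/ — single C goes to the following onset.
So the parse is mu.sun.
Mapping each syllable to C/V: /mu/ → CV, /sun/ → CVC.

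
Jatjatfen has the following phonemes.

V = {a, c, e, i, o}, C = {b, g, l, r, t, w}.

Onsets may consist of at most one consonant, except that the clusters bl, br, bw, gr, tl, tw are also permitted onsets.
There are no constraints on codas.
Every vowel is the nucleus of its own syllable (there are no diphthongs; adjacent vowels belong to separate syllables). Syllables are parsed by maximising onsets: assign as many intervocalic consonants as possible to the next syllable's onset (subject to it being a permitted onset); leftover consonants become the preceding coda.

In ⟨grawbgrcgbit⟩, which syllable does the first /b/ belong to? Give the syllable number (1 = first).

The vowels are a, c, i — 3 nuclei, so 3 syllables.
V1 /a/ – V2 /c/: cluster /wbgr/ — the longest permitted-onset suffix is /gr/; onset = /gr/, preceding coda = /wb/.
V2 /c/ – V3 /i/: cluster /gb/ — the longest permitted-onset suffix is /b/; onset = /b/, preceding coda = /g/.
Result: grawb.grcg.bit.
The first /b/ is in the coda of syllable 1 (/grawb/).

1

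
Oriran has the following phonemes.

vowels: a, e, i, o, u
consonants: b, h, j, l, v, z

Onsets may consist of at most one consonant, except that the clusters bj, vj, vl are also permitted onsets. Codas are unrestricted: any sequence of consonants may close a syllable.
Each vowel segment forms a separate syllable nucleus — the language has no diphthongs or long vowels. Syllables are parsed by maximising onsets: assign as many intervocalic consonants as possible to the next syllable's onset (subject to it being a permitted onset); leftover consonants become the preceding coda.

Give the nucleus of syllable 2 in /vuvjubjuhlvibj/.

Vowels present: u, u, u, i; each is a nucleus, giving 4 syllables.
The second nucleus (vowel 2 from the left) is /u/.

u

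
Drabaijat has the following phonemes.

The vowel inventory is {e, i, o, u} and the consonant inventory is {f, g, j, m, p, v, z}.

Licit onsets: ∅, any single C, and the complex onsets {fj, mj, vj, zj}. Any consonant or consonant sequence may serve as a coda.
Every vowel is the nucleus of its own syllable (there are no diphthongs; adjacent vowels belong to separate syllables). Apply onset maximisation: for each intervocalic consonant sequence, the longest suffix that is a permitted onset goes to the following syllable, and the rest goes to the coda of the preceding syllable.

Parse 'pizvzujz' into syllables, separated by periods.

Nuclei (vowels): i, u → 2 syllables.
V1 /i/ – V2 /u/: /zvz/ — longest licit onset from the right is /z/, leaving /zv/ as coda.

pizv.zujz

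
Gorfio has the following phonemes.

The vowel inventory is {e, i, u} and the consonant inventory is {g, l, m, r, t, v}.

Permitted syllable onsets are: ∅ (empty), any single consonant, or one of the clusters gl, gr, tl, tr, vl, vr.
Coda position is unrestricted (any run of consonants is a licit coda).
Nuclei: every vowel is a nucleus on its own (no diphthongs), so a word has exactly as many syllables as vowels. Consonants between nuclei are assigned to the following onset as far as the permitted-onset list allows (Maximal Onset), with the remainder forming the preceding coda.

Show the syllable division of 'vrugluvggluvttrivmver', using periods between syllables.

vru.gluvg.gluvt.trivm.ver

Nuclei (vowels): u, u, u, i, e → 5 syllables.
/u…u/ gap (V1→V2): /gl/ is a licit onset in full, so it all attaches to the next syllable.
/u…u/ gap (V2→V3): /vggl/; trying suffixes from longest down, /gl/ is the first permitted one, so coda /vg/ | onset /gl/.
/u…i/ gap (V3→V4): /vttr/ — longest licit onset from the right is /tr/, leaving /vt/ as coda.
/i…e/ gap (V4→V5): /vmv/ splits as /vm/ + /v/ (/v/ is the longest suffix that is a licit onset).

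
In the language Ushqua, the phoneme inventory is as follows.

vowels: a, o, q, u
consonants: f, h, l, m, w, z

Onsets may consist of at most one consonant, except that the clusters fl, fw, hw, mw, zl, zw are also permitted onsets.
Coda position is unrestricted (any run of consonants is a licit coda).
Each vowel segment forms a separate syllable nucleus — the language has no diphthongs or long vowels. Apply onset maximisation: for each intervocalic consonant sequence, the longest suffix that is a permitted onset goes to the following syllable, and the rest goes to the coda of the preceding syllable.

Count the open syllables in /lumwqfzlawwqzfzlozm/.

Nuclei (vowels): u, q, a, q, o → 5 syllables.
σ1/σ2 boundary: /mw/ is a licit onset in full, so it all attaches to the next syllable.
σ2/σ3 boundary: /fzl/ splits as /f/ + /zl/ (/zl/ is the longest suffix that is a licit onset).
σ3/σ4 boundary: /ww/ splits as /w/ + /w/ (/w/ is the longest suffix that is a licit onset).
σ4/σ5 boundary: /zfzl/ splits as /zf/ + /zl/ (/zl/ is the longest suffix that is a licit onset).
Syllabification: lu.mwqf.zlaw.wqzf.zlozm.
Classifying each syllable: /lu/ (open), /mwqf/ (closed), /zlaw/ (closed), /wqzf/ (closed), /zlozm/ (closed).
Open syllables: 1.

1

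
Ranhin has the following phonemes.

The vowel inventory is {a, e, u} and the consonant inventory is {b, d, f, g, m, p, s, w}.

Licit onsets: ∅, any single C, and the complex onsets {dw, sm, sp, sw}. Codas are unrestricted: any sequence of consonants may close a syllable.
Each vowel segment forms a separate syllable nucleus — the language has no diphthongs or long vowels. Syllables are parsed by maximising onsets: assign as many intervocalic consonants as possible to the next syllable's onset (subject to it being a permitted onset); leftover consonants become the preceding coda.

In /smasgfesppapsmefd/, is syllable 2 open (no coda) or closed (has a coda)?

Vowels present: a, e, a, e; each is a nucleus, giving 4 syllables.
Between /a/ (V1) and /e/ (V2): cluster /sgf/ — the longest permitted-onset suffix is /f/; onset = /f/, preceding coda = /sg/.
Between /e/ (V2) and /a/ (V3): /spp/; trying suffixes from longest down, /p/ is the first permitted one, so coda /sp/ | onset /p/.
Between /a/ (V3) and /e/ (V4): /psm/ — longest licit onset from the right is /sm/, leaving /p/ as coda.
Syllabification: smasg.fesp.pap.smefd.
Syllable 2 is /fesp/ with coda /sp/, so it is closed.

closed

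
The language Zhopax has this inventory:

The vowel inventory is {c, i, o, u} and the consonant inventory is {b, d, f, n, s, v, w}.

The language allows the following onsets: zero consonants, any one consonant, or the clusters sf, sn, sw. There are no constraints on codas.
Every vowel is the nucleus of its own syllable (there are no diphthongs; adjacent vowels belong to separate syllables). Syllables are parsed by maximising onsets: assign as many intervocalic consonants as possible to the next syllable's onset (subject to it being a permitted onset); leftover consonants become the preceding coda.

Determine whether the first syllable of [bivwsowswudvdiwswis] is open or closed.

closed

Nuclei (vowels): i, o, u, i, i → 5 syllables.
Between /i/ (V1) and /o/ (V2): /vws/; trying suffixes from longest down, /s/ is the first permitted one, so coda /vw/ | onset /s/.
Between /o/ (V2) and /u/ (V3): /wsw/; trying suffixes from longest down, /sw/ is the first permitted one, so coda /w/ | onset /sw/.
Between /u/ (V3) and /i/ (V4): /dvd/; trying suffixes from longest down, /d/ is the first permitted one, so coda /dv/ | onset /d/.
Between /i/ (V4) and /i/ (V5): /wsw/ — longest licit onset from the right is /sw/, leaving /w/ as coda.
Syllabification: bivw.sow.swudv.diw.swis.
Syllable 1 is /bivw/ with coda /vw/, so it is closed.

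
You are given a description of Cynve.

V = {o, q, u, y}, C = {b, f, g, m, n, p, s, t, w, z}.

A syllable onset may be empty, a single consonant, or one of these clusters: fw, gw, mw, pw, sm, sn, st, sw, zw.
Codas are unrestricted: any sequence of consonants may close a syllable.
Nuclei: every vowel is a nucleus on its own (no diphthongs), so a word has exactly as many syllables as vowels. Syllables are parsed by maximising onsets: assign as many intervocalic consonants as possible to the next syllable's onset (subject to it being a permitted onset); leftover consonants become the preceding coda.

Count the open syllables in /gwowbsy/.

1

The vowels are o, y — 2 nuclei, so 2 syllables.
Between /o/ (V1) and /y/ (V2): /wbs/; trying suffixes from longest down, /s/ is the first permitted one, so coda /wb/ | onset /s/.
Result: gwowb.sy.
Classifying each syllable: /gwowb/ (closed), /sy/ (open).
Open syllables: 1.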